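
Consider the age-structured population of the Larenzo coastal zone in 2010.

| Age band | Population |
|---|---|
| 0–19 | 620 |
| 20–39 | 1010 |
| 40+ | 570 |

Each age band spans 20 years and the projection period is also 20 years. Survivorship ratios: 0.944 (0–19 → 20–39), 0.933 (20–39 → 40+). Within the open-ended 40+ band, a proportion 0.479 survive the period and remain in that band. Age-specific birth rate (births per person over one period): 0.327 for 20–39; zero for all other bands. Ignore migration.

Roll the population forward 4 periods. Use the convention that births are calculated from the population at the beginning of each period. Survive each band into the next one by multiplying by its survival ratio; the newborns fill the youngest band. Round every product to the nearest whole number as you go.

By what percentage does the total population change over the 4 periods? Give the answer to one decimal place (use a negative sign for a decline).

-67.2

Call the bands 1 to 3, youngest first.
After projecting period 1:
Births: 1010 * 0.327 = 330
Band 2: 620 * 0.944 = 585
Band 3: 1010 * 0.933 + 570 * 0.479 = 942 + 273 = 1215
Population now: 0–19=330, 20–39=585, 40+=1215
After projecting period 2:
Births: 585 * 0.327 = 191
Band 2: 330 * 0.944 = 312
Band 3: 585 * 0.933 + 1215 * 0.479 = 546 + 582 = 1128
Population now: 0–19=191, 20–39=312, 40+=1128
After projecting period 3:
Births: 312 * 0.327 = 102
Band 2: 191 * 0.944 = 180
Band 3: 312 * 0.933 + 1128 * 0.479 = 291 + 540 = 831
Population now: 0–19=102, 20–39=180, 40+=831
After projecting period 4:
Births: 180 * 0.327 = 59
Band 2: 102 * 0.944 = 96
Band 3: 180 * 0.933 + 831 * 0.479 = 168 + 398 = 566
Population now: 0–19=59, 20–39=96, 40+=566
Total: 2200 → 721; change = -1479; percentage change = -67.2%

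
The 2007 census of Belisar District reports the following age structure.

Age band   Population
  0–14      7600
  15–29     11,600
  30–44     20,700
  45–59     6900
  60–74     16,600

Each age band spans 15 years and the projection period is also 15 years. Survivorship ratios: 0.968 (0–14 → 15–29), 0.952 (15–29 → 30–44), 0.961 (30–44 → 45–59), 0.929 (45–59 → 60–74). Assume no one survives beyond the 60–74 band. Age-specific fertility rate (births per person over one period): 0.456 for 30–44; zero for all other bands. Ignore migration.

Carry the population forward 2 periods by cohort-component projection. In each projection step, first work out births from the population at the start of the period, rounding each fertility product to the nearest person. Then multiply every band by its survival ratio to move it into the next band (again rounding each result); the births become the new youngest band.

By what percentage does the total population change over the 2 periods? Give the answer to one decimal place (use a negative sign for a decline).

-20.7

Numbering the groups 1..5 from youngest to oldest:
After projecting period 1:
Births: 20700 × 0.456 = 9439
Group 2: 7600 × 0.968 = 7357
Group 3: 11600 × 0.952 = 11043
Group 4: 20700 × 0.961 = 19893
Group 5: 6900 × 0.929 = 6410
→ [9439, 7357, 11043, 19893, 6410]
After projecting period 2:
Births: 11043 × 0.456 = 5036
Group 2: 9439 × 0.968 = 9137
Group 3: 7357 × 0.952 = 7004
Group 4: 11043 × 0.961 = 10612
Group 5: 19893 × 0.929 = 18481
→ [5036, 9137, 7004, 10612, 18481]
Total: 63400 → 50270; change = -13130; percentage change = -20.7%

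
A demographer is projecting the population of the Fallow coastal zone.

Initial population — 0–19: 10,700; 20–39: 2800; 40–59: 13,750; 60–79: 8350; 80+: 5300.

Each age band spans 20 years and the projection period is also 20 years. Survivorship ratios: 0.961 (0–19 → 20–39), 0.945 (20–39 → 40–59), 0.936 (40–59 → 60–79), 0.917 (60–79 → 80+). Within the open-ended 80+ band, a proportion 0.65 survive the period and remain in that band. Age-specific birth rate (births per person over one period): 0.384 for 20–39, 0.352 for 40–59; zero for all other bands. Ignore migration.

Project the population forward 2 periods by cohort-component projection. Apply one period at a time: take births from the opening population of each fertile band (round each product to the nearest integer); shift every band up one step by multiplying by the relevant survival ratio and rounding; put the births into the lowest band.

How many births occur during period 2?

(Bands numbered youngest = 1 to oldest = 5.)
After projecting period 1:
Births: 2800 * 0.384 = 1075 ; 13750 * 0.352 = 4840 — total 5915
Band 2: 10700 * 0.961 = 10283
Band 3: 2800 * 0.945 = 2646
Band 4: 13750 * 0.936 = 12870
Band 5: 8350 * 0.917 + 5300 * 0.65 = 7657 + 3445 = 11102
End of period: [5915, 10283, 2646, 12870, 11102]
After projecting period 2:
Births: 10283 * 0.384 = 3949 ; 2646 * 0.352 = 931 — total 4880
Band 2: 5915 * 0.961 = 5684
Band 3: 10283 * 0.945 = 9717
Band 4: 2646 * 0.936 = 2477
Band 5: 12870 * 0.917 + 11102 * 0.65 = 11802 + 7216 = 19018
End of period: [4880, 5684, 9717, 2477, 19018]

4880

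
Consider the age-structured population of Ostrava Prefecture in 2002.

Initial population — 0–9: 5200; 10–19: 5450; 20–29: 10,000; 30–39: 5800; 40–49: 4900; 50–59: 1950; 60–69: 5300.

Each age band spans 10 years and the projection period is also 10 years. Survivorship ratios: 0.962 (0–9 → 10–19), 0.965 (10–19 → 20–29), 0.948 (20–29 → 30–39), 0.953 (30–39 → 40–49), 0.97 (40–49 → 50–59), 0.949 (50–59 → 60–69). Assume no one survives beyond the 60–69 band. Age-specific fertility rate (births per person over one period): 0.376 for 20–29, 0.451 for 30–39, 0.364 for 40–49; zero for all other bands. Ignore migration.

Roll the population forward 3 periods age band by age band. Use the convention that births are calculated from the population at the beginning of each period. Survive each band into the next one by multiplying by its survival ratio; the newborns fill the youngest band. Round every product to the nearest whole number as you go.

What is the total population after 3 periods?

46056

Period 1.
Births: 10000 * 0.376 = 3760 ; 5800 * 0.451 = 2616 ; 4900 * 0.364 = 1784 → 8160
10–19: 5200 * 0.962 = 5002
20–29: 5450 * 0.965 = 5259
30–39: 10000 * 0.948 = 9480
40–49: 5800 * 0.953 = 5527
50–59: 4900 * 0.97 = 4753
60–69: 1950 * 0.949 = 1851
→ [8160, 5002, 5259, 9480, 5527, 4753, 1851]
Period 2.
Births: 5259 * 0.376 = 1977 ; 9480 * 0.451 = 4275 ; 5527 * 0.364 = 2012 → 8264
10–19: 8160 * 0.962 = 7850
20–29: 5002 * 0.965 = 4827
30–39: 5259 * 0.948 = 4986
40–49: 9480 * 0.953 = 9034
50–59: 5527 * 0.97 = 5361
60–69: 4753 * 0.949 = 4511
→ [8264, 7850, 4827, 4986, 9034, 5361, 4511]
Period 3.
Births: 4827 * 0.376 = 1815 ; 4986 * 0.451 = 2249 ; 9034 * 0.364 = 3288 → 7352
10–19: 8264 * 0.962 = 7950
20–29: 7850 * 0.965 = 7575
30–39: 4827 * 0.948 = 4576
40–49: 4986 * 0.953 = 4752
50–59: 9034 * 0.97 = 8763
60–69: 5361 * 0.949 = 5088
→ [7352, 7950, 7575, 4576, 4752, 8763, 5088]
Total after period 3: 7352 + 7950 + 7575 + 4576 + 4752 + 8763 + 5088 = 46056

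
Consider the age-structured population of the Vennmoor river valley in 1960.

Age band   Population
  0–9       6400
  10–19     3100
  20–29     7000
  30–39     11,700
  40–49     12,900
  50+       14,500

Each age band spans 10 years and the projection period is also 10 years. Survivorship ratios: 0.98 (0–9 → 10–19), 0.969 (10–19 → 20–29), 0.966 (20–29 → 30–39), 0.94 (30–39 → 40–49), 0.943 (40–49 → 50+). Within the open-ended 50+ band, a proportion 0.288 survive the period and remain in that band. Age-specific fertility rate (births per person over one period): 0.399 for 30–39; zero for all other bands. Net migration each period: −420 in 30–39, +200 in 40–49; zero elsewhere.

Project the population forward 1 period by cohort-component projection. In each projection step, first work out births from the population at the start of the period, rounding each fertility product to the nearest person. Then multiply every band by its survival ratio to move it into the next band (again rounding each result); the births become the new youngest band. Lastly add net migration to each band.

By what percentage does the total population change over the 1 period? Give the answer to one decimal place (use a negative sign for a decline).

Numbering the groups 1..6 from youngest to oldest:
[period 1]
Births: 11700 × 0.399 = 4668
Group 2: 6400 × 0.98 = 6272
Group 3: 3100 × 0.969 = 3004
Group 4: 7000 × 0.966 = 6762
Group 5: 11700 × 0.94 = 10998
Group 6: 12900 × 0.943 + 14500 × 0.288 = 12165 + 4176 = 16341
Net migration: Group 4 − 420 → 6342; Group 5 + 200 → 11198
Giving 4668 / 6272 / 3004 / 6342 / 11198 / 16341.
Total: 55600 → 47825; change = -7775; percentage change = -14.0%

-14.0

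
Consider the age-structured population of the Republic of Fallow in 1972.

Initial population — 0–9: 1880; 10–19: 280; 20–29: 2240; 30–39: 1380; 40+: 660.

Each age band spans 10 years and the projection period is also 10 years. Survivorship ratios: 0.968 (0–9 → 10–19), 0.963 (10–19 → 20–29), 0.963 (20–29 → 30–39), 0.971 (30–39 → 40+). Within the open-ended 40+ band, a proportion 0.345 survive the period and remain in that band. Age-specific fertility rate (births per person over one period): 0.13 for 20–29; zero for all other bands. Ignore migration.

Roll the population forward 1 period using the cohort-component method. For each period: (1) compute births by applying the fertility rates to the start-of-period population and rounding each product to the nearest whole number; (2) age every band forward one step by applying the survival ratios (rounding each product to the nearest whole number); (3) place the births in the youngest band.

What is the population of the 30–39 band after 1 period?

— Period 1 —
Births: 2240 * 0.13 = 291
10–19: 1880 * 0.968 = 1820
20–29: 280 * 0.963 = 270
30–39: 2240 * 0.963 = 2157
40+: 1380 * 0.971 + 660 * 0.345 = 1340 + 228 = 1568
Giving 291 / 1820 / 270 / 2157 / 1568.

2157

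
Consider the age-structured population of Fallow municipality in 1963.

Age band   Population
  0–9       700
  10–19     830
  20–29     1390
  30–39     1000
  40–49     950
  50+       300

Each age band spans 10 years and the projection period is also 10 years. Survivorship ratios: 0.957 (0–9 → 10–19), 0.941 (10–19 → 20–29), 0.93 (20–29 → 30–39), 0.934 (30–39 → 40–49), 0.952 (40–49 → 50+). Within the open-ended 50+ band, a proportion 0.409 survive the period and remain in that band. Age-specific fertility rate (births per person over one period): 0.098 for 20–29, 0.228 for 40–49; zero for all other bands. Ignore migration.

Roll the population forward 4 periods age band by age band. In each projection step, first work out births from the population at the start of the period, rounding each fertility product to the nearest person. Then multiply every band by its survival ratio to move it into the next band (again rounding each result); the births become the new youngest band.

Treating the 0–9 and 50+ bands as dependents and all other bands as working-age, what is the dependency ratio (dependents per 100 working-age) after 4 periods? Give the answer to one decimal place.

Period 1:
Births: 1390 * 0.098 = 136 ; 950 * 0.228 = 217 → total 353
10–19: 700 * 0.957 = 670
20–29: 830 * 0.941 = 781
30–39: 1390 * 0.93 = 1293
40–49: 1000 * 0.934 = 934
50+: 950 * 0.952 + 300 * 0.409 = 904 + 123 = 1027
Population now: 0–9=353, 10–19=670, 20–29=781, 30–39=1293, 40–49=934, 50+=1027
Period 2:
Births: 781 * 0.098 = 77 ; 934 * 0.228 = 213 → total 290
10–19: 353 * 0.957 = 338
20–29: 670 * 0.941 = 630
30–39: 781 * 0.93 = 726
40–49: 1293 * 0.934 = 1208
50+: 934 * 0.952 + 1027 * 0.409 = 889 + 420 = 1309
Population now: 0–9=290, 10–19=338, 20–29=630, 30–39=726, 40–49=1208, 50+=1309
Period 3:
Births: 630 * 0.098 = 62 ; 1208 * 0.228 = 275 → total 337
10–19: 290 * 0.957 = 278
20–29: 338 * 0.941 = 318
30–39: 630 * 0.93 = 586
40–49: 726 * 0.934 = 678
50+: 1208 * 0.952 + 1309 * 0.409 = 1150 + 535 = 1685
Population now: 0–9=337, 10–19=278, 20–29=318, 30–39=586, 40–49=678, 50+=1685
Period 4:
Births: 318 * 0.098 = 31 ; 678 * 0.228 = 155 → total 186
10–19: 337 * 0.957 = 323
20–29: 278 * 0.941 = 262
30–39: 318 * 0.93 = 296
40–49: 586 * 0.934 = 547
50+: 678 * 0.952 + 1685 * 0.409 = 645 + 689 = 1334
Population now: 0–9=186, 10–19=323, 20–29=262, 30–39=296, 40–49=547, 50+=1334
Dependents (band 0–9 + band 50+) = 186 + 1334 = 1520; working-age = 1428; ratio = 1520/1428 × 100 = 106.4

106.4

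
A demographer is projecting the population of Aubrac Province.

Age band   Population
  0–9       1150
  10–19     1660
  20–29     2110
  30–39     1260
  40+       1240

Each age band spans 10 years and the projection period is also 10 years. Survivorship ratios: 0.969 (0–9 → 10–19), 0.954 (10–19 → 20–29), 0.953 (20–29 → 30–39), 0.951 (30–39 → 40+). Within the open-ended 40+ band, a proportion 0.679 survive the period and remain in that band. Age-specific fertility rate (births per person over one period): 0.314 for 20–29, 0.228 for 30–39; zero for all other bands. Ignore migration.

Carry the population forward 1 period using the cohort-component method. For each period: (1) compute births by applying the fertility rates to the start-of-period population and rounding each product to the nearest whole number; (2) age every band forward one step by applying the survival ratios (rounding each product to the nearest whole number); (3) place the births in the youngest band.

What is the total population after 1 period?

Call the bands 1 to 5, youngest first.
[period 1]
Births: 2110 * 0.314 = 663 ; 1260 * 0.228 = 287 → total 950
Band 2: 1150 * 0.969 = 1114
Band 3: 1660 * 0.954 = 1584
Band 4: 2110 * 0.953 = 2011
Band 5: 1260 * 0.951 + 1240 * 0.679 = 1198 + 842 = 2040
End of period: [950, 1114, 1584, 2011, 2040]
Total after period 1: 950 + 1114 + 1584 + 2011 + 2040 = 7699

7699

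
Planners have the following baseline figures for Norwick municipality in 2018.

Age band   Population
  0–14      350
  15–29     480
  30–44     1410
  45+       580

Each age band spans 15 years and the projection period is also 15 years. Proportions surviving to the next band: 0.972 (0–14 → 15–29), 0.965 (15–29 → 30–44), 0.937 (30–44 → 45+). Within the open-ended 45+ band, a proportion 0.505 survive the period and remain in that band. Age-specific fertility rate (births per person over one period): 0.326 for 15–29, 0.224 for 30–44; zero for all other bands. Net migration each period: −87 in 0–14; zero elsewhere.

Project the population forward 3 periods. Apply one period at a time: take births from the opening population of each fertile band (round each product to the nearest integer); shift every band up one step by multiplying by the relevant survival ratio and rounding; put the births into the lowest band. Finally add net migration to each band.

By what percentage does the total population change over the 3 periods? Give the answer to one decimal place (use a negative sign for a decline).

-45.7

Period 1:
Births: 480 × 0.326 = 156 ; 1410 × 0.224 = 316 — total 472
15–29: 350 × 0.972 = 340
30–44: 480 × 0.965 = 463
45+: 1410 × 0.937 + 580 × 0.505 = 1321 + 293 = 1614
Net migration: 0–14 − 87 → 385
Giving 385 / 340 / 463 / 1614.
Period 2:
Births: 340 × 0.326 = 111 ; 463 × 0.224 = 104 — total 215
15–29: 385 × 0.972 = 374
30–44: 340 × 0.965 = 328
45+: 463 × 0.937 + 1614 × 0.505 = 434 + 815 = 1249
Net migration: 0–14 − 87 → 128
Giving 128 / 374 / 328 / 1249.
Period 3:
Births: 374 × 0.326 = 122 ; 328 × 0.224 = 73 — total 195
15–29: 128 × 0.972 = 124
30–44: 374 × 0.965 = 361
45+: 328 × 0.937 + 1249 × 0.505 = 307 + 631 = 938
Net migration: 0–14 − 87 → 108
Giving 108 / 124 / 361 / 938.
Total: 2820 → 1531; change = -1289; percentage change = -45.7%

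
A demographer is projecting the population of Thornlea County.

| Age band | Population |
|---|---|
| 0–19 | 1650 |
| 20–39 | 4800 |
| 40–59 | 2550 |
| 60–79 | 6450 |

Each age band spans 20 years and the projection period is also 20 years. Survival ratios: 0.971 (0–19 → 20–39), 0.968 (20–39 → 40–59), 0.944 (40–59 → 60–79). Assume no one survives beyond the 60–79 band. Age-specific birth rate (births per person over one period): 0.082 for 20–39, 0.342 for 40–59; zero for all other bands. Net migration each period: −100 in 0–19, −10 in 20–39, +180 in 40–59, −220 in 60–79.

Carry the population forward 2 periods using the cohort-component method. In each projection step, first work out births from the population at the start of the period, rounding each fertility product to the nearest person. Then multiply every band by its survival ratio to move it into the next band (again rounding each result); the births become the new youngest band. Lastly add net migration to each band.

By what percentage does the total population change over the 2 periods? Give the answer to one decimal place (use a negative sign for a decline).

(Groups numbered youngest = 1 to oldest = 4.)
— Period 1 —
Births: 4800 * 0.082 = 394, 2550 * 0.342 = 872 ⇒ total 1266
Group 2: 1650 * 0.971 = 1602
Group 3: 4800 * 0.968 = 4646
Group 4: 2550 * 0.944 = 2407
Net migration: Group 1 − 100 → 1166; Group 2 − 10 → 1592; Group 3 + 180 → 4826; Group 4 − 220 → 2187
→ [1166, 1592, 4826, 2187]
— Period 2 —
Births: 1592 * 0.082 = 131, 4826 * 0.342 = 1650 ⇒ total 1781
Group 2: 1166 * 0.971 = 1132
Group 3: 1592 * 0.968 = 1541
Group 4: 4826 * 0.944 = 4556
Net migration: Group 1 − 100 → 1681; Group 2 − 10 → 1122; Group 3 + 180 → 1721; Group 4 − 220 → 4336
→ [1681, 1122, 1721, 4336]
Total: 15450 → 8860; change = -6590; percentage change = -42.7%

-42.7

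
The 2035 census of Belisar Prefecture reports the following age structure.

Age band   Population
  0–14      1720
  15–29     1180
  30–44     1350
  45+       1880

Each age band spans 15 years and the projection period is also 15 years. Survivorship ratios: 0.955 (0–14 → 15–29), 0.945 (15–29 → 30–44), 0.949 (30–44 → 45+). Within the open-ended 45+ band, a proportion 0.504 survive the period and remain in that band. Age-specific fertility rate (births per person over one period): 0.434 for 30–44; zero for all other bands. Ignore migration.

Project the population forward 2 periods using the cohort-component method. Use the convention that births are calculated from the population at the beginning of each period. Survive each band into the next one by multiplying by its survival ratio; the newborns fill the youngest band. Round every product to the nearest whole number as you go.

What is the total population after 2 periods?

(Groups numbered youngest = 1 to oldest = 4.)
— Period 1 —
Births: 1350 × 0.434 = 586
Group 2: 1720 × 0.955 = 1643
Group 3: 1180 × 0.945 = 1115
Group 4: 1350 × 0.949 + 1880 × 0.504 = 1281 + 948 = 2229
→ [586, 1643, 1115, 2229]
— Period 2 —
Births: 1115 × 0.434 = 484
Group 2: 586 × 0.955 = 560
Group 3: 1643 × 0.945 = 1553
Group 4: 1115 × 0.949 + 2229 × 0.504 = 1058 + 1123 = 2181
→ [484, 560, 1553, 2181]
Total after period 2: 484 + 560 + 1553 + 2181 = 4778

4778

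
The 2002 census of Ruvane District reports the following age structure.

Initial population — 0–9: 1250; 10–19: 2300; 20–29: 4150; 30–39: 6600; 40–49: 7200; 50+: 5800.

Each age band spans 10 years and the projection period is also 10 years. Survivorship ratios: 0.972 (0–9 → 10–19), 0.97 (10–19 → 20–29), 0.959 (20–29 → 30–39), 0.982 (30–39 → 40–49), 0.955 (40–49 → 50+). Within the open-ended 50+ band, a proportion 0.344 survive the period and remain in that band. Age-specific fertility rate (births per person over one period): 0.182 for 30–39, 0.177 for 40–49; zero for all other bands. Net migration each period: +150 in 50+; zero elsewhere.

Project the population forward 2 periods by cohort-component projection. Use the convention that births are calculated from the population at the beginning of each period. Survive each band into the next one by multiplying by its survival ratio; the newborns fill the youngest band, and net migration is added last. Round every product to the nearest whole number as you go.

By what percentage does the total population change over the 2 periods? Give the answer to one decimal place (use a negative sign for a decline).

After projecting period 1:
Births: 6600 × 0.182 = 1201, 7200 × 0.177 = 1274 — total 2475
10–19: 1250 × 0.972 = 1215
20–29: 2300 × 0.97 = 2231
30–39: 4150 × 0.959 = 3980
40–49: 6600 × 0.982 = 6481
50+: 7200 × 0.955 + 5800 × 0.344 = 6876 + 1995 = 8871
Net migration: 50+ + 150 → 9021
Giving 2475 / 1215 / 2231 / 3980 / 6481 / 9021.
After projecting period 2:
Births: 3980 × 0.182 = 724, 6481 × 0.177 = 1147 — total 1871
10–19: 2475 × 0.972 = 2406
20–29: 1215 × 0.97 = 1179
30–39: 2231 × 0.959 = 2140
40–49: 3980 × 0.982 = 3908
50+: 6481 × 0.955 + 9021 × 0.344 = 6189 + 3103 = 9292
Net migration: 50+ + 150 → 9442
Giving 1871 / 2406 / 1179 / 2140 / 3908 / 9442.
Total: 27300 → 20946; change = -6354; percentage change = -23.3%

-23.3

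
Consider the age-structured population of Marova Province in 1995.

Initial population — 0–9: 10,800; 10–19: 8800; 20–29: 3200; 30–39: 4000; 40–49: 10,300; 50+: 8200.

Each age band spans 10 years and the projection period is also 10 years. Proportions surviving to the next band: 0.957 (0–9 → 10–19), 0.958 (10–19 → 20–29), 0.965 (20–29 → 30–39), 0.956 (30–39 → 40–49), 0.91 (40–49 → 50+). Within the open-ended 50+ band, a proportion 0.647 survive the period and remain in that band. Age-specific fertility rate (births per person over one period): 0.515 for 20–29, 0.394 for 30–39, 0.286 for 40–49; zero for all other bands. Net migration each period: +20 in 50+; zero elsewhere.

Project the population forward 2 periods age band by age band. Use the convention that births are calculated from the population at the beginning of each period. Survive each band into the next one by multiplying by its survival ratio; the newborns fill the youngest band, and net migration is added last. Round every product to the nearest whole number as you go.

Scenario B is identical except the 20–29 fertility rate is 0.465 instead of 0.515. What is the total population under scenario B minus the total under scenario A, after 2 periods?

-574

— Period 1 —
Births: 3200 * 0.515 = 1648, 4000 * 0.394 = 1576, 10300 * 0.286 = 2946 — total 6170
10–19: 10800 * 0.957 = 10336
20–29: 8800 * 0.958 = 8430
30–39: 3200 * 0.965 = 3088
40–49: 4000 * 0.956 = 3824
50+: 10300 * 0.91 + 8200 * 0.647 = 9373 + 5305 = 14678
Net migration: 50+ + 20 → 14698
Population now: 0–9=6170, 10–19=10336, 20–29=8430, 30–39=3088, 40–49=3824, 50+=14698
— Period 2 —
Births: 8430 * 0.515 = 4341, 3088 * 0.394 = 1217, 3824 * 0.286 = 1094 — total 6652
10–19: 6170 * 0.957 = 5905
20–29: 10336 * 0.958 = 9902
30–39: 8430 * 0.965 = 8135
40–49: 3088 * 0.956 = 2952
50+: 3824 * 0.91 + 14698 * 0.647 = 3480 + 9510 = 12990
Net migration: 50+ + 20 → 13010
Population now: 0–9=6652, 10–19=5905, 20–29=9902, 30–39=8135, 40–49=2952, 50+=13010
Scenario A total after 2 periods: 46556
Scenario B projection —
— Period 1 —
Births: 3200 * 0.465 = 1488, 4000 * 0.394 = 1576, 10300 * 0.286 = 2946 — total 6010
10–19: 10800 * 0.957 = 10336
20–29: 8800 * 0.958 = 8430
30–39: 3200 * 0.965 = 3088
40–49: 4000 * 0.956 = 3824
50+: 10300 * 0.91 + 8200 * 0.647 = 9373 + 5305 = 14678
Net migration: 50+ + 20 → 14698
Population now: 0–9=6010, 10–19=10336, 20–29=8430, 30–39=3088, 40–49=3824, 50+=14698
— Period 2 —
Births: 8430 * 0.465 = 3920, 3088 * 0.394 = 1217, 3824 * 0.286 = 1094 — total 6231
10–19: 6010 * 0.957 = 5752
20–29: 10336 * 0.958 = 9902
30–39: 8430 * 0.965 = 8135
40–49: 3088 * 0.956 = 2952
50+: 3824 * 0.91 + 14698 * 0.647 = 3480 + 9510 = 12990
Net migration: 50+ + 20 → 13010
Population now: 0–9=6231, 10–19=5752, 20–29=9902, 30–39=8135, 40–49=2952, 50+=13010
Scenario B total after 2 periods: 45982
Difference B − A = 45982 − 46556 = -574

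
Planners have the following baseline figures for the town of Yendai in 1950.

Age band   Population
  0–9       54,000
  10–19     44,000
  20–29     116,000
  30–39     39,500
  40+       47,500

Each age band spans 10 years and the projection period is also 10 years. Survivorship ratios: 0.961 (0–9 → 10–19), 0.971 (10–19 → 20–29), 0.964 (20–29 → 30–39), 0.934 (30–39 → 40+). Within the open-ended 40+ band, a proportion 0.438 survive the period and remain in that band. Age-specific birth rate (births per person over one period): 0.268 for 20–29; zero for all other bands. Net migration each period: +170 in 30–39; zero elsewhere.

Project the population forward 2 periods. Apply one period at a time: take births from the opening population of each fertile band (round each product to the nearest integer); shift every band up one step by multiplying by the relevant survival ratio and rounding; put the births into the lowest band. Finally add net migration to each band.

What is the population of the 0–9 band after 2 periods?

After projecting period 1:
Births: 116000 × 0.268 = 31088
10–19: 54000 × 0.961 = 51894
20–29: 44000 × 0.971 = 42724
30–39: 116000 × 0.964 = 111824
40+: 39500 × 0.934 + 47500 × 0.438 = 36893 + 20805 = 57698
Net migration: 30–39 + 170 → 111994
Population now: 0–9=31088, 10–19=51894, 20–29=42724, 30–39=111994, 40+=57698
After projecting period 2:
Births: 42724 × 0.268 = 11450
10–19: 31088 × 0.961 = 29876
20–29: 51894 × 0.971 = 50389
30–39: 42724 × 0.964 = 41186
40+: 111994 × 0.934 + 57698 × 0.438 = 104602 + 25272 = 129874
Net migration: 30–39 + 170 → 41356
Population now: 0–9=11450, 10–19=29876, 20–29=50389, 30–39=41356, 40+=129874

11450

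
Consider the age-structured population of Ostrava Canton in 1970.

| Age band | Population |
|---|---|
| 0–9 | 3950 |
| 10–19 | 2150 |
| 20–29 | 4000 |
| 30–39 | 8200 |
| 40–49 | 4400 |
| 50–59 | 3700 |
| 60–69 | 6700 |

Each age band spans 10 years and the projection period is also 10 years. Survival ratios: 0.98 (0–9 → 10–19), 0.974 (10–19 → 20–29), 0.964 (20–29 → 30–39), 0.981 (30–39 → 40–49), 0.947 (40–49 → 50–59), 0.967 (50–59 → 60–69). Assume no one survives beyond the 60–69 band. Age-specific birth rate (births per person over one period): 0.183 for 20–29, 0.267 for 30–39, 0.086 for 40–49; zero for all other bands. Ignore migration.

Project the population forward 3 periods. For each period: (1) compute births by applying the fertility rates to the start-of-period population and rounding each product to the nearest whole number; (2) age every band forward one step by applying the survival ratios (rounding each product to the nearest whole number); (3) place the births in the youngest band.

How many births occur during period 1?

3299

Period 1.
Births: 4000 * 0.183 = 732, 8200 * 0.267 = 2189, 4400 * 0.086 = 378 ⇒ total 3299
10–19: 3950 * 0.98 = 3871
20–29: 2150 * 0.974 = 2094
30–39: 4000 * 0.964 = 3856
40–49: 8200 * 0.981 = 8044
50–59: 4400 * 0.947 = 4167
60–69: 3700 * 0.967 = 3578
Population now: 0–9=3299, 10–19=3871, 20–29=2094, 30–39=3856, 40–49=8044, 50–59=4167, 60–69=3578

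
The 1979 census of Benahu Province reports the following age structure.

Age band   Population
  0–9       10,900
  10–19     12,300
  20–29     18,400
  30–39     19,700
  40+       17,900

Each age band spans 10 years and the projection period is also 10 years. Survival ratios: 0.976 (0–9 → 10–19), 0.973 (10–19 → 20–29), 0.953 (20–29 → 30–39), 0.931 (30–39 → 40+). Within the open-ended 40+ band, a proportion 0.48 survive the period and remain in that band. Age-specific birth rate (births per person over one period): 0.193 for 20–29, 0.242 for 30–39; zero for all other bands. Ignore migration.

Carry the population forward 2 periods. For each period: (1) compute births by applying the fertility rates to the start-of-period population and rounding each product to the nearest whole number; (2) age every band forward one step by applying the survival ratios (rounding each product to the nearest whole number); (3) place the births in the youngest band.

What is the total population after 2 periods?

Numbering the bands 1..5 from youngest to oldest:
Period 1.
Births: 18400 * 0.193 = 3551 ; 19700 * 0.242 = 4767 → total 8318
Band 2: 10900 * 0.976 = 10638
Band 3: 12300 * 0.973 = 11968
Band 4: 18400 * 0.953 = 17535
Band 5: 19700 * 0.931 + 17900 * 0.48 = 18341 + 8592 = 26933
End of period: [8318, 10638, 11968, 17535, 26933]
Period 2.
Births: 11968 * 0.193 = 2310 ; 17535 * 0.242 = 4243 → total 6553
Band 2: 8318 * 0.976 = 8118
Band 3: 10638 * 0.973 = 10351
Band 4: 11968 * 0.953 = 11406
Band 5: 17535 * 0.931 + 26933 * 0.48 = 16325 + 12928 = 29253
End of period: [6553, 8118, 10351, 11406, 29253]
Total after period 2: 6553 + 8118 + 10351 + 11406 + 29253 = 65681

65681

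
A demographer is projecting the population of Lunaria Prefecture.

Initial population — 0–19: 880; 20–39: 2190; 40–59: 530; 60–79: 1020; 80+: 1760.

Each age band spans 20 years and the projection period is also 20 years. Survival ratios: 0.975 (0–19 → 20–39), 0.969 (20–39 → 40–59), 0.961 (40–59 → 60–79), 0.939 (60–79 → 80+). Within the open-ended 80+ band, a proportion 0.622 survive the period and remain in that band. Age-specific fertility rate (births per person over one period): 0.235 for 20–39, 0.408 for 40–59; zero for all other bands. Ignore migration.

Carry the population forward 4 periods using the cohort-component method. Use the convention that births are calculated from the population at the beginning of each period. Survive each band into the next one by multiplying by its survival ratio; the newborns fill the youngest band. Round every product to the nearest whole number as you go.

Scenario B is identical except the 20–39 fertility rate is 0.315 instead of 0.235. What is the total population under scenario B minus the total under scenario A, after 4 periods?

— Period 1 —
Births: 2190 * 0.235 = 515  |  530 * 0.408 = 216 → 731
20–39: 880 * 0.975 = 858
40–59: 2190 * 0.969 = 2122
60–79: 530 * 0.961 = 509
80+: 1020 * 0.939 + 1760 * 0.622 = 958 + 1095 = 2053
End of period: [731, 858, 2122, 509, 2053]
— Period 2 —
Births: 858 * 0.235 = 202  |  2122 * 0.408 = 866 → 1068
20–39: 731 * 0.975 = 713
40–59: 858 * 0.969 = 831
60–79: 2122 * 0.961 = 2039
80+: 509 * 0.939 + 2053 * 0.622 = 478 + 1277 = 1755
End of period: [1068, 713, 831, 2039, 1755]
— Period 3 —
Births: 713 * 0.235 = 168  |  831 * 0.408 = 339 → 507
20–39: 1068 * 0.975 = 1041
40–59: 713 * 0.969 = 691
60–79: 831 * 0.961 = 799
80+: 2039 * 0.939 + 1755 * 0.622 = 1915 + 1092 = 3007
End of period: [507, 1041, 691, 799, 3007]
— Period 4 —
Births: 1041 * 0.235 = 245  |  691 * 0.408 = 282 → 527
20–39: 507 * 0.975 = 494
40–59: 1041 * 0.969 = 1009
60–79: 691 * 0.961 = 664
80+: 799 * 0.939 + 3007 * 0.622 = 750 + 1870 = 2620
End of period: [527, 494, 1009, 664, 2620]
Scenario A total after 4 periods: 5314
Scenario B projection —
— Period 1 —
Births: 2190 * 0.315 = 690  |  530 * 0.408 = 216 → 906
20–39: 880 * 0.975 = 858
40–59: 2190 * 0.969 = 2122
60–79: 530 * 0.961 = 509
80+: 1020 * 0.939 + 1760 * 0.622 = 958 + 1095 = 2053
End of period: [906, 858, 2122, 509, 2053]
— Period 2 —
Births: 858 * 0.315 = 270  |  2122 * 0.408 = 866 → 1136
20–39: 906 * 0.975 = 883
40–59: 858 * 0.969 = 831
60–79: 2122 * 0.961 = 2039
80+: 509 * 0.939 + 2053 * 0.622 = 478 + 1277 = 1755
End of period: [1136, 883, 831, 2039, 1755]
— Period 3 —
Births: 883 * 0.315 = 278  |  831 * 0.408 = 339 → 617
20–39: 1136 * 0.975 = 1108
40–59: 883 * 0.969 = 856
60–79: 831 * 0.961 = 799
80+: 2039 * 0.939 + 1755 * 0.622 = 1915 + 1092 = 3007
End of period: [617, 1108, 856, 799, 3007]
— Period 4 —
Births: 1108 * 0.315 = 349  |  856 * 0.408 = 349 → 698
20–39: 617 * 0.975 = 602
40–59: 1108 * 0.969 = 1074
60–79: 856 * 0.961 = 823
80+: 799 * 0.939 + 3007 * 0.622 = 750 + 1870 = 2620
End of period: [698, 602, 1074, 823, 2620]
Scenario B total after 4 periods: 5817
Difference B − A = 5817 − 5314 = 503

503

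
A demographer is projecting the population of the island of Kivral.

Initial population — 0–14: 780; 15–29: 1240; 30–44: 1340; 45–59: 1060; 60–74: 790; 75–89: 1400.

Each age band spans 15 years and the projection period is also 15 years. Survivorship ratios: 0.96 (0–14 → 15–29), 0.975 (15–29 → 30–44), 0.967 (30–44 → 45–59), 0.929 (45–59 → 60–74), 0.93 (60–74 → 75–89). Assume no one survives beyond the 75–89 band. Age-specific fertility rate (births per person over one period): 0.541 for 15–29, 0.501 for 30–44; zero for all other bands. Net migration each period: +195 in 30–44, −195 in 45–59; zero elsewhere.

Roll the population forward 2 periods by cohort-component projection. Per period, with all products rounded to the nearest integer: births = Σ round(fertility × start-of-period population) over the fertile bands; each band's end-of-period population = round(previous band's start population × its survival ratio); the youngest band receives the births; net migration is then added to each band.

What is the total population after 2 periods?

[period 1]
Births: 1240 × 0.541 = 671, 1340 × 0.501 = 671 ⇒ total 1342
15–29: 780 × 0.96 = 749
30–44: 1240 × 0.975 = 1209
45–59: 1340 × 0.967 = 1296
60–74: 1060 × 0.929 = 985
75–89: 790 × 0.93 = 735
Net migration: 30–44 + 195 → 1404; 45–59 − 195 → 1101
End of period: [1342, 749, 1404, 1101, 985, 735]
[period 2]
Births: 749 × 0.541 = 405, 1404 × 0.501 = 703 ⇒ total 1108
15–29: 1342 × 0.96 = 1288
30–44: 749 × 0.975 = 730
45–59: 1404 × 0.967 = 1358
60–74: 1101 × 0.929 = 1023
75–89: 985 × 0.93 = 916
Net migration: 30–44 + 195 → 925; 45–59 − 195 → 1163
End of period: [1108, 1288, 925, 1163, 1023, 916]
Total after period 2: 1108 + 1288 + 925 + 1163 + 1023 + 916 = 6423

6423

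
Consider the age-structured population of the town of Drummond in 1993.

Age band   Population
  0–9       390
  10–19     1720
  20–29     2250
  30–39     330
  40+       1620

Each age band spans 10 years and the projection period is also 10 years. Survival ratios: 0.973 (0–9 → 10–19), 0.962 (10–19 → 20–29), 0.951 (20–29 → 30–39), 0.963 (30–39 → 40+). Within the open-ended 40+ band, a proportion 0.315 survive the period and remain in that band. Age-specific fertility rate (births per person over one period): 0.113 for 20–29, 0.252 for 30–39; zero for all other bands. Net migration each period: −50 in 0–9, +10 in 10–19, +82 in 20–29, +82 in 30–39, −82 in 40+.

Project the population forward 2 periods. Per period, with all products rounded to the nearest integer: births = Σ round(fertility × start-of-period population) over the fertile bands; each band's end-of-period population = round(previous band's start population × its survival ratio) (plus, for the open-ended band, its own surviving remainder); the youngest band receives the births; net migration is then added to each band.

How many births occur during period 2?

Numbering the bands 1..5 from youngest to oldest:
— Period 1 —
Births: 2250 × 0.113 = 254 ; 330 × 0.252 = 83 — total 337
Band 2: 390 × 0.973 = 379
Band 3: 1720 × 0.962 = 1655
Band 4: 2250 × 0.951 = 2140
Band 5: 330 × 0.963 + 1620 × 0.315 = 318 + 510 = 828
Net migration: Band 1 − 50 → 287; Band 2 + 10 → 389; Band 3 + 82 → 1737; Band 4 + 82 → 2222; Band 5 − 82 → 746
→ [287, 389, 1737, 2222, 746]
— Period 2 —
Births: 1737 × 0.113 = 196 ; 2222 × 0.252 = 560 — total 756
Band 2: 287 × 0.973 = 279
Band 3: 389 × 0.962 = 374
Band 4: 1737 × 0.951 = 1652
Band 5: 2222 × 0.963 + 746 × 0.315 = 2140 + 235 = 2375
Net migration: Band 1 − 50 → 706; Band 2 + 10 → 289; Band 3 + 82 → 456; Band 4 + 82 → 1734; Band 5 − 82 → 2293
→ [706, 289, 456, 1734, 2293]

756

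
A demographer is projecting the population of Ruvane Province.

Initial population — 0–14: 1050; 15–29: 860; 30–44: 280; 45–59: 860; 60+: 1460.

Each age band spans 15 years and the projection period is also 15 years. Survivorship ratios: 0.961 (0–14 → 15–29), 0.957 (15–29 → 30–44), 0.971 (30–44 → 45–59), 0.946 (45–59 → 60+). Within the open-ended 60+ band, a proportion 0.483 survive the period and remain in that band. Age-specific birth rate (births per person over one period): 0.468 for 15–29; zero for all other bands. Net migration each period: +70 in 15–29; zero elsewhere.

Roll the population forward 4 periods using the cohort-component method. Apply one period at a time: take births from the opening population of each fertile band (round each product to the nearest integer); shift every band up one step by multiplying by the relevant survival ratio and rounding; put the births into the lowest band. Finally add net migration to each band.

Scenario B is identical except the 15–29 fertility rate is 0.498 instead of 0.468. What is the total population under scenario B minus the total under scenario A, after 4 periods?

112

Period 1.
Births: 860 × 0.468 = 402
15–29: 1050 × 0.961 = 1009
30–44: 860 × 0.957 = 823
45–59: 280 × 0.971 = 272
60+: 860 × 0.946 + 1460 × 0.483 = 814 + 705 = 1519
Net migration: 15–29 + 70 → 1079
→ [402, 1079, 823, 272, 1519]
Period 2.
Births: 1079 × 0.468 = 505
15–29: 402 × 0.961 = 386
30–44: 1079 × 0.957 = 1033
45–59: 823 × 0.971 = 799
60+: 272 × 0.946 + 1519 × 0.483 = 257 + 734 = 991
Net migration: 15–29 + 70 → 456
→ [505, 456, 1033, 799, 991]
Period 3.
Births: 456 × 0.468 = 213
15–29: 505 × 0.961 = 485
30–44: 456 × 0.957 = 436
45–59: 1033 × 0.971 = 1003
60+: 799 × 0.946 + 991 × 0.483 = 756 + 479 = 1235
Net migration: 15–29 + 70 → 555
→ [213, 555, 436, 1003, 1235]
Period 4.
Births: 555 × 0.468 = 260
15–29: 213 × 0.961 = 205
30–44: 555 × 0.957 = 531
45–59: 436 × 0.971 = 423
60+: 1003 × 0.946 + 1235 × 0.483 = 949 + 597 = 1546
Net migration: 15–29 + 70 → 275
→ [260, 275, 531, 423, 1546]
Scenario A total after 4 periods: 3035
Scenario B projection —
Period 1.
Births: 860 × 0.498 = 428
15–29: 1050 × 0.961 = 1009
30–44: 860 × 0.957 = 823
45–59: 280 × 0.971 = 272
60+: 860 × 0.946 + 1460 × 0.483 = 814 + 705 = 1519
Net migration: 15–29 + 70 → 1079
→ [428, 1079, 823, 272, 1519]
Period 2.
Births: 1079 × 0.498 = 537
15–29: 428 × 0.961 = 411
30–44: 1079 × 0.957 = 1033
45–59: 823 × 0.971 = 799
60+: 272 × 0.946 + 1519 × 0.483 = 257 + 734 = 991
Net migration: 15–29 + 70 → 481
→ [537, 481, 1033, 799, 991]
Period 3.
Births: 481 × 0.498 = 240
15–29: 537 × 0.961 = 516
30–44: 481 × 0.957 = 460
45–59: 1033 × 0.971 = 1003
60+: 799 × 0.946 + 991 × 0.483 = 756 + 479 = 1235
Net migration: 15–29 + 70 → 586
→ [240, 586, 460, 1003, 1235]
Period 4.
Births: 586 × 0.498 = 292
15–29: 240 × 0.961 = 231
30–44: 586 × 0.957 = 561
45–59: 460 × 0.971 = 447
60+: 1003 × 0.946 + 1235 × 0.483 = 949 + 597 = 1546
Net migration: 15–29 + 70 → 301
→ [292, 301, 561, 447, 1546]
Scenario B total after 4 periods: 3147
Difference B − A = 3147 − 3035 = 112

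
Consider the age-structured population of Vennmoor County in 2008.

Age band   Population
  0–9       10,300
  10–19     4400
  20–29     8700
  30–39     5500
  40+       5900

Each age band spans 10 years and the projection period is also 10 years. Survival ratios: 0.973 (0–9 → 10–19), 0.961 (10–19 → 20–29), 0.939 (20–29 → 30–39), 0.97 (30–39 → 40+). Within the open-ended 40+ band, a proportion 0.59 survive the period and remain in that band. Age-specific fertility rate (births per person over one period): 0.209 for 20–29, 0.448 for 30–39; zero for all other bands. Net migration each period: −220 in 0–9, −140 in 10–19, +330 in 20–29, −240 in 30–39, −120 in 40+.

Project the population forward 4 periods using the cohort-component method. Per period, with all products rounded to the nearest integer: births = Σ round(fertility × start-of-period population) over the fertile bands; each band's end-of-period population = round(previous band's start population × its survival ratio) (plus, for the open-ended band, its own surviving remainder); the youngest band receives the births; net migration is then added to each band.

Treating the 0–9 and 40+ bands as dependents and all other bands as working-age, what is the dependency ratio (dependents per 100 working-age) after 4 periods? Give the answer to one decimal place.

179.0

Period 1.
Births: 8700 × 0.209 = 1818  |  5500 × 0.448 = 2464 → total 4282
10–19: 10300 × 0.973 = 10022
20–29: 4400 × 0.961 = 4228
30–39: 8700 × 0.939 = 8169
40+: 5500 × 0.97 + 5900 × 0.59 = 5335 + 3481 = 8816
Net migration: 0–9 − 220 → 4062; 10–19 − 140 → 9882; 20–29 + 330 → 4558; 30–39 − 240 → 7929; 40+ − 120 → 8696
Giving 4062 / 9882 / 4558 / 7929 / 8696.
Period 2.
Births: 4558 × 0.209 = 953  |  7929 × 0.448 = 3552 → total 4505
10–19: 4062 × 0.973 = 3952
20–29: 9882 × 0.961 = 9497
30–39: 4558 × 0.939 = 4280
40+: 7929 × 0.97 + 8696 × 0.59 = 7691 + 5131 = 12822
Net migration: 0–9 − 220 → 4285; 10–19 − 140 → 3812; 20–29 + 330 → 9827; 30–39 − 240 → 4040; 40+ − 120 → 12702
Giving 4285 / 3812 / 9827 / 4040 / 12702.
Period 3.
Births: 9827 × 0.209 = 2054  |  4040 × 0.448 = 1810 → total 3864
10–19: 4285 × 0.973 = 4169
20–29: 3812 × 0.961 = 3663
30–39: 9827 × 0.939 = 9228
40+: 4040 × 0.97 + 12702 × 0.59 = 3919 + 7494 = 11413
Net migration: 0–9 − 220 → 3644; 10–19 − 140 → 4029; 20–29 + 330 → 3993; 30–39 − 240 → 8988; 40+ − 120 → 11293
Giving 3644 / 4029 / 3993 / 8988 / 11293.
Period 4.
Births: 3993 × 0.209 = 835  |  8988 × 0.448 = 4027 → total 4862
10–19: 3644 × 0.973 = 3546
20–29: 4029 × 0.961 = 3872
30–39: 3993 × 0.939 = 3749
40+: 8988 × 0.97 + 11293 × 0.59 = 8718 + 6663 = 15381
Net migration: 0–9 − 220 → 4642; 10–19 − 140 → 3406; 20–29 + 330 → 4202; 30–39 − 240 → 3509; 40+ − 120 → 15261
Giving 4642 / 3406 / 4202 / 3509 / 15261.
Dependents (band 0–9 + band 40+) = 4642 + 15261 = 19903; working-age = 11117; ratio = 19903/11117 × 100 = 179.0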